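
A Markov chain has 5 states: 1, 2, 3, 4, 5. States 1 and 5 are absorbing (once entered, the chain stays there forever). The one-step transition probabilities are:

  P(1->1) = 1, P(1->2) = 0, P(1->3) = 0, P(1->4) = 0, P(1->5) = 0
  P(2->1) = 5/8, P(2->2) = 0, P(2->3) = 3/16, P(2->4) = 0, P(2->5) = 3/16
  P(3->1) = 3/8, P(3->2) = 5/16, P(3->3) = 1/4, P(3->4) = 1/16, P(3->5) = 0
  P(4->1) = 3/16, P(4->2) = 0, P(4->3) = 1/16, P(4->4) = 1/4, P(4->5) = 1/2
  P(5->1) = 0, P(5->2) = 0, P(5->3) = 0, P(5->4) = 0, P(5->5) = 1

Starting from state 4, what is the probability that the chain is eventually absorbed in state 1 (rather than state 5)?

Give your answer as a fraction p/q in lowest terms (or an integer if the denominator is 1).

Answer: 677/2108

Derivation:
Let a_i = P(absorbed in 1 | start in state i).
Boundary conditions: a_1 = 1, a_5 = 0.
For each transient state i, a_i = sum_j P(i->j) * a_j:
  a_2 = 5/8*a_1 + 0*a_2 + 3/16*a_3 + 0*a_4 + 3/16*a_5
  a_3 = 3/8*a_1 + 5/16*a_2 + 1/4*a_3 + 1/16*a_4 + 0*a_5
  a_4 = 3/16*a_1 + 0*a_2 + 1/16*a_3 + 1/4*a_4 + 1/2*a_5

Substituting a_1 = 1 and a_5 = 0, rearrange to (I - Q) a = r where r[i] = P(i -> 1):
  [1, -3/16, 0] . (a_2, a_3, a_4) = 5/8
  [-5/16, 3/4, -1/16] . (a_2, a_3, a_4) = 3/8
  [0, -1/16, 3/4] . (a_2, a_3, a_4) = 3/16

Solving yields:
  a_2 = 1655/2108
  a_3 = 450/527
  a_4 = 677/2108

Starting state is 4, so the absorption probability is a_4 = 677/2108.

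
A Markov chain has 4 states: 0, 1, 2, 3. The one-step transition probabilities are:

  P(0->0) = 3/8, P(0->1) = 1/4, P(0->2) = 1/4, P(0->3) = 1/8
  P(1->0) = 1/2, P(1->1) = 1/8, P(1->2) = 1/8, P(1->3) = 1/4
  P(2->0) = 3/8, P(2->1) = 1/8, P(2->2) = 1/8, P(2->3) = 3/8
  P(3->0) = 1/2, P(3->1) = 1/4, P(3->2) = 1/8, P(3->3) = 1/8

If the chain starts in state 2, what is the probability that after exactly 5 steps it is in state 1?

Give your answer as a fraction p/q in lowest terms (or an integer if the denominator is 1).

Answer: 3317/16384

Derivation:
Computing P^5 by repeated multiplication:
P^1 =
  0: [3/8, 1/4, 1/4, 1/8]
  1: [1/2, 1/8, 1/8, 1/4]
  2: [3/8, 1/8, 1/8, 3/8]
  3: [1/2, 1/4, 1/8, 1/8]
P^2 =
  0: [27/64, 3/16, 11/64, 7/32]
  1: [27/64, 7/32, 3/16, 11/64]
  2: [7/16, 7/32, 11/64, 11/64]
  3: [27/64, 13/64, 3/16, 3/16]
P^3 =
  0: [109/256, 105/512, 91/512, 49/256]
  1: [217/512, 51/256, 91/512, 51/256]
  2: [217/512, 103/512, 23/128, 25/128]
  3: [217/512, 103/512, 91/512, 101/512]
P^4 =
  0: [1739/4096, 207/1024, 365/2048, 799/4096]
  1: [435/1024, 831/4096, 729/4096, 199/1024]
  2: [1739/4096, 829/4096, 729/4096, 799/4096]
  3: [435/1024, 415/2048, 729/4096, 797/4096]
P^5 =
  0: [13915/32768, 3317/16384, 5835/32768, 399/2048]
  1: [13915/32768, 829/4096, 1459/8192, 6385/32768]
  2: [3479/8192, 3317/16384, 5835/32768, 6383/32768]
  3: [13915/32768, 6633/32768, 1459/8192, 399/2048]

(P^5)[2 -> 1] = 3317/16384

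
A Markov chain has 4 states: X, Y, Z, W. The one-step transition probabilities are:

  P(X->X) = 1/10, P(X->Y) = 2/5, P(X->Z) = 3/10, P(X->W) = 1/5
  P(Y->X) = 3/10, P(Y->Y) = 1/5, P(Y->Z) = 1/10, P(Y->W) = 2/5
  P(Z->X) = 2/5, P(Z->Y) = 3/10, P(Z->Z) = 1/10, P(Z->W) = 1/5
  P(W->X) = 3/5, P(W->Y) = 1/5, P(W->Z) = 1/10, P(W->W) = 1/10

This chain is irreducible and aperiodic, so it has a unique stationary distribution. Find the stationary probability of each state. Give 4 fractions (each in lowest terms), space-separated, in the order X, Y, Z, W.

Answer: 47/146 41/146 12/73 17/73

Derivation:
The stationary distribution satisfies pi = pi * P, i.e.:
  pi_X = 1/10*pi_X + 3/10*pi_Y + 2/5*pi_Z + 3/5*pi_W
  pi_Y = 2/5*pi_X + 1/5*pi_Y + 3/10*pi_Z + 1/5*pi_W
  pi_Z = 3/10*pi_X + 1/10*pi_Y + 1/10*pi_Z + 1/10*pi_W
  pi_W = 1/5*pi_X + 2/5*pi_Y + 1/5*pi_Z + 1/10*pi_W
with normalization: pi_X + pi_Y + pi_Z + pi_W = 1.

Using the first 3 balance equations plus normalization, the linear system A*pi = b is:
  [-9/10, 3/10, 2/5, 3/5] . pi = 0
  [2/5, -4/5, 3/10, 1/5] . pi = 0
  [3/10, 1/10, -9/10, 1/10] . pi = 0
  [1, 1, 1, 1] . pi = 1

Solving yields:
  pi_X = 47/146
  pi_Y = 41/146
  pi_Z = 12/73
  pi_W = 17/73

Verification (pi * P):
  47/146*1/10 + 41/146*3/10 + 12/73*2/5 + 17/73*3/5 = 47/146 = pi_X  (ok)
  47/146*2/5 + 41/146*1/5 + 12/73*3/10 + 17/73*1/5 = 41/146 = pi_Y  (ok)
  47/146*3/10 + 41/146*1/10 + 12/73*1/10 + 17/73*1/10 = 12/73 = pi_Z  (ok)
  47/146*1/5 + 41/146*2/5 + 12/73*1/5 + 17/73*1/10 = 17/73 = pi_W  (ok)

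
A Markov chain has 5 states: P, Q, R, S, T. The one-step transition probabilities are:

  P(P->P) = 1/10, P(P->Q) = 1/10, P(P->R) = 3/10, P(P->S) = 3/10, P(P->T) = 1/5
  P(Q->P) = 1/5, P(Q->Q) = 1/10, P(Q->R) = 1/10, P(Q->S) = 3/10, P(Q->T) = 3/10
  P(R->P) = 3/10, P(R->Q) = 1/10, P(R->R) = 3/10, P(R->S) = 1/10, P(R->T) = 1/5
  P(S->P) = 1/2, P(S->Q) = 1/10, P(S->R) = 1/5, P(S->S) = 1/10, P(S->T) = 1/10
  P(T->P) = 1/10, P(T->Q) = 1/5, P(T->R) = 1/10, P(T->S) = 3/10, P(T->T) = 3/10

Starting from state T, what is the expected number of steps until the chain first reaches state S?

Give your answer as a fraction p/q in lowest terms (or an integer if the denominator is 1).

Answer: 2115/566

Derivation:
Let h_i = expected steps to first reach S from state i.
Boundary: h_S = 0.
First-step equations for the other states:
  h_P = 1 + 1/10*h_P + 1/10*h_Q + 3/10*h_R + 3/10*h_S + 1/5*h_T
  h_Q = 1 + 1/5*h_P + 1/10*h_Q + 1/10*h_R + 3/10*h_S + 3/10*h_T
  h_R = 1 + 3/10*h_P + 1/10*h_Q + 3/10*h_R + 1/10*h_S + 1/5*h_T
  h_T = 1 + 1/10*h_P + 1/5*h_Q + 1/10*h_R + 3/10*h_S + 3/10*h_T

Substituting h_S = 0 and rearranging gives the linear system (I - Q) h = 1:
  [9/10, -1/10, -3/10, -1/5] . (h_P, h_Q, h_R, h_T) = 1
  [-1/5, 9/10, -1/10, -3/10] . (h_P, h_Q, h_R, h_T) = 1
  [-3/10, -1/10, 7/10, -1/5] . (h_P, h_Q, h_R, h_T) = 1
  [-1/10, -1/5, -1/10, 7/10] . (h_P, h_Q, h_R, h_T) = 1

Solving yields:
  h_P = 2225/566
  h_Q = 2125/566
  h_R = 1335/283
  h_T = 2115/566

Starting state is T, so the expected hitting time is h_T = 2115/566.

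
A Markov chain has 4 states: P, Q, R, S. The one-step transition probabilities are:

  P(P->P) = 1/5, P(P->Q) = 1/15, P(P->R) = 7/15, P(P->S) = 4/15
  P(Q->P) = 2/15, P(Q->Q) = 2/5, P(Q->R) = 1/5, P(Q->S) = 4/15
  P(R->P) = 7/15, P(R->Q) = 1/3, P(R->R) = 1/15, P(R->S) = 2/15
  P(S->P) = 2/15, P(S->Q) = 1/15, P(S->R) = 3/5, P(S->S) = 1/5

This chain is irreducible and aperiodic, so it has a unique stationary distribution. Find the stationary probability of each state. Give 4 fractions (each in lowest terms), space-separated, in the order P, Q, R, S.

The stationary distribution satisfies pi = pi * P, i.e.:
  pi_P = 1/5*pi_P + 2/15*pi_Q + 7/15*pi_R + 2/15*pi_S
  pi_Q = 1/15*pi_P + 2/5*pi_Q + 1/3*pi_R + 1/15*pi_S
  pi_R = 7/15*pi_P + 1/5*pi_Q + 1/15*pi_R + 3/5*pi_S
  pi_S = 4/15*pi_P + 4/15*pi_Q + 2/15*pi_R + 1/5*pi_S
with normalization: pi_P + pi_Q + pi_R + pi_S = 1.

Using the first 3 balance equations plus normalization, the linear system A*pi = b is:
  [-4/5, 2/15, 7/15, 2/15] . pi = 0
  [1/15, -3/5, 1/3, 1/15] . pi = 0
  [7/15, 1/5, -14/15, 3/5] . pi = 0
  [1, 1, 1, 1] . pi = 1

Solving yields:
  pi_P = 116/457
  pi_Q = 205/914
  pi_R = 142/457
  pi_S = 193/914

Verification (pi * P):
  116/457*1/5 + 205/914*2/15 + 142/457*7/15 + 193/914*2/15 = 116/457 = pi_P  (ok)
  116/457*1/15 + 205/914*2/5 + 142/457*1/3 + 193/914*1/15 = 205/914 = pi_Q  (ok)
  116/457*7/15 + 205/914*1/5 + 142/457*1/15 + 193/914*3/5 = 142/457 = pi_R  (ok)
  116/457*4/15 + 205/914*4/15 + 142/457*2/15 + 193/914*1/5 = 193/914 = pi_S  (ok)

Answer: 116/457 205/914 142/457 193/914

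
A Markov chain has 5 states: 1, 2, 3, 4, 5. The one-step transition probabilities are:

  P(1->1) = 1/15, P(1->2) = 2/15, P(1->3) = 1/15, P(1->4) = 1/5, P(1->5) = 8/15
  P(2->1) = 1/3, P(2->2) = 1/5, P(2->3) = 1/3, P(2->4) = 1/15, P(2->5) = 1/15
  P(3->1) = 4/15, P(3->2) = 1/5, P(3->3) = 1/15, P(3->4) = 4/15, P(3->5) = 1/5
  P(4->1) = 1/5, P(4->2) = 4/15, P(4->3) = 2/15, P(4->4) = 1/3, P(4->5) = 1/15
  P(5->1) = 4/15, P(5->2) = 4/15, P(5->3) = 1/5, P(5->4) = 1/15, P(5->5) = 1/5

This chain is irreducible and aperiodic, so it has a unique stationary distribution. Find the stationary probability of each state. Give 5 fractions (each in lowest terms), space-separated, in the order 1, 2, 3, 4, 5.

The stationary distribution satisfies pi = pi * P, i.e.:
  pi_1 = 1/15*pi_1 + 1/3*pi_2 + 4/15*pi_3 + 1/5*pi_4 + 4/15*pi_5
  pi_2 = 2/15*pi_1 + 1/5*pi_2 + 1/5*pi_3 + 4/15*pi_4 + 4/15*pi_5
  pi_3 = 1/15*pi_1 + 1/3*pi_2 + 1/15*pi_3 + 2/15*pi_4 + 1/5*pi_5
  pi_4 = 1/5*pi_1 + 1/15*pi_2 + 4/15*pi_3 + 1/3*pi_4 + 1/15*pi_5
  pi_5 = 8/15*pi_1 + 1/15*pi_2 + 1/5*pi_3 + 1/15*pi_4 + 1/5*pi_5
with normalization: pi_1 + pi_2 + pi_3 + pi_4 + pi_5 = 1.

Using the first 4 balance equations plus normalization, the linear system A*pi = b is:
  [-14/15, 1/3, 4/15, 1/5, 4/15] . pi = 0
  [2/15, -4/5, 1/5, 4/15, 4/15] . pi = 0
  [1/15, 1/3, -14/15, 2/15, 1/5] . pi = 0
  [1/5, 1/15, 4/15, -2/3, 1/15] . pi = 0
  [1, 1, 1, 1, 1] . pi = 1

Solving yields:
  pi_1 = 6267/27956
  pi_2 = 2959/13978
  pi_3 = 2301/13978
  pi_4 = 1234/6989
  pi_5 = 6233/27956

Verification (pi * P):
  6267/27956*1/15 + 2959/13978*1/3 + 2301/13978*4/15 + 1234/6989*1/5 + 6233/27956*4/15 = 6267/27956 = pi_1  (ok)
  6267/27956*2/15 + 2959/13978*1/5 + 2301/13978*1/5 + 1234/6989*4/15 + 6233/27956*4/15 = 2959/13978 = pi_2  (ok)
  6267/27956*1/15 + 2959/13978*1/3 + 2301/13978*1/15 + 1234/6989*2/15 + 6233/27956*1/5 = 2301/13978 = pi_3  (ok)
  6267/27956*1/5 + 2959/13978*1/15 + 2301/13978*4/15 + 1234/6989*1/3 + 6233/27956*1/15 = 1234/6989 = pi_4  (ok)
  6267/27956*8/15 + 2959/13978*1/15 + 2301/13978*1/5 + 1234/6989*1/15 + 6233/27956*1/5 = 6233/27956 = pi_5  (ok)

Answer: 6267/27956 2959/13978 2301/13978 1234/6989 6233/27956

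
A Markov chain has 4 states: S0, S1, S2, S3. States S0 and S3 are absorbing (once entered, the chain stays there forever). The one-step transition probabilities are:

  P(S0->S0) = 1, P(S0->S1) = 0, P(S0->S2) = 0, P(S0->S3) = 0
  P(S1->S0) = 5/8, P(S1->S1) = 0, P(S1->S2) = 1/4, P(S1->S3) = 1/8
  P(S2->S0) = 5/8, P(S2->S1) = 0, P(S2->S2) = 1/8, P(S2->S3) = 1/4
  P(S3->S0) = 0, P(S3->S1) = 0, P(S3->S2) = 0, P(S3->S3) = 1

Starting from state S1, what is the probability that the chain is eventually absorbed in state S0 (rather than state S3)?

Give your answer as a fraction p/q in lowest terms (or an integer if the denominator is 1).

Answer: 45/56

Derivation:
Let a_i = P(absorbed in S0 | start in state i).
Boundary conditions: a_S0 = 1, a_S3 = 0.
For each transient state i, a_i = sum_j P(i->j) * a_j:
  a_S1 = 5/8*a_S0 + 0*a_S1 + 1/4*a_S2 + 1/8*a_S3
  a_S2 = 5/8*a_S0 + 0*a_S1 + 1/8*a_S2 + 1/4*a_S3

Substituting a_S0 = 1 and a_S3 = 0, rearrange to (I - Q) a = r where r[i] = P(i -> S0):
  [1, -1/4] . (a_S1, a_S2) = 5/8
  [0, 7/8] . (a_S1, a_S2) = 5/8

Solving yields:
  a_S1 = 45/56
  a_S2 = 5/7

Starting state is S1, so the absorption probability is a_S1 = 45/56.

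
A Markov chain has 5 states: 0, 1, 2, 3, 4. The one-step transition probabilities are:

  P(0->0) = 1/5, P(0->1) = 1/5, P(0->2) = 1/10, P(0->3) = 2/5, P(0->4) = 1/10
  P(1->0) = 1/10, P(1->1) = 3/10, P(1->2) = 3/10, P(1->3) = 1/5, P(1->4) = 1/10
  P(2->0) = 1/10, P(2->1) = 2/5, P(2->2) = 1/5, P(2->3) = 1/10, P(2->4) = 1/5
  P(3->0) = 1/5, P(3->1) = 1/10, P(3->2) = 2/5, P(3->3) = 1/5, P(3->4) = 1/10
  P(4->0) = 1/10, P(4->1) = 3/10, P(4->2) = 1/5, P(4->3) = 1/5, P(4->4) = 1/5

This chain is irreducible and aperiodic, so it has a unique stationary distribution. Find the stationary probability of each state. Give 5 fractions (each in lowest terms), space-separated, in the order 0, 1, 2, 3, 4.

Answer: 1183/8863 2409/8863 2252/8863 1784/8863 1235/8863

Derivation:
The stationary distribution satisfies pi = pi * P, i.e.:
  pi_0 = 1/5*pi_0 + 1/10*pi_1 + 1/10*pi_2 + 1/5*pi_3 + 1/10*pi_4
  pi_1 = 1/5*pi_0 + 3/10*pi_1 + 2/5*pi_2 + 1/10*pi_3 + 3/10*pi_4
  pi_2 = 1/10*pi_0 + 3/10*pi_1 + 1/5*pi_2 + 2/5*pi_3 + 1/5*pi_4
  pi_3 = 2/5*pi_0 + 1/5*pi_1 + 1/10*pi_2 + 1/5*pi_3 + 1/5*pi_4
  pi_4 = 1/10*pi_0 + 1/10*pi_1 + 1/5*pi_2 + 1/10*pi_3 + 1/5*pi_4
with normalization: pi_0 + pi_1 + pi_2 + pi_3 + pi_4 = 1.

Using the first 4 balance equations plus normalization, the linear system A*pi = b is:
  [-4/5, 1/10, 1/10, 1/5, 1/10] . pi = 0
  [1/5, -7/10, 2/5, 1/10, 3/10] . pi = 0
  [1/10, 3/10, -4/5, 2/5, 1/5] . pi = 0
  [2/5, 1/5, 1/10, -4/5, 1/5] . pi = 0
  [1, 1, 1, 1, 1] . pi = 1

Solving yields:
  pi_0 = 1183/8863
  pi_1 = 2409/8863
  pi_2 = 2252/8863
  pi_3 = 1784/8863
  pi_4 = 1235/8863

Verification (pi * P):
  1183/8863*1/5 + 2409/8863*1/10 + 2252/8863*1/10 + 1784/8863*1/5 + 1235/8863*1/10 = 1183/8863 = pi_0  (ok)
  1183/8863*1/5 + 2409/8863*3/10 + 2252/8863*2/5 + 1784/8863*1/10 + 1235/8863*3/10 = 2409/8863 = pi_1  (ok)
  1183/8863*1/10 + 2409/8863*3/10 + 2252/8863*1/5 + 1784/8863*2/5 + 1235/8863*1/5 = 2252/8863 = pi_2  (ok)
  1183/8863*2/5 + 2409/8863*1/5 + 2252/8863*1/10 + 1784/8863*1/5 + 1235/8863*1/5 = 1784/8863 = pi_3  (ok)
  1183/8863*1/10 + 2409/8863*1/10 + 2252/8863*1/5 + 1784/8863*1/10 + 1235/8863*1/5 = 1235/8863 = pi_4  (ok)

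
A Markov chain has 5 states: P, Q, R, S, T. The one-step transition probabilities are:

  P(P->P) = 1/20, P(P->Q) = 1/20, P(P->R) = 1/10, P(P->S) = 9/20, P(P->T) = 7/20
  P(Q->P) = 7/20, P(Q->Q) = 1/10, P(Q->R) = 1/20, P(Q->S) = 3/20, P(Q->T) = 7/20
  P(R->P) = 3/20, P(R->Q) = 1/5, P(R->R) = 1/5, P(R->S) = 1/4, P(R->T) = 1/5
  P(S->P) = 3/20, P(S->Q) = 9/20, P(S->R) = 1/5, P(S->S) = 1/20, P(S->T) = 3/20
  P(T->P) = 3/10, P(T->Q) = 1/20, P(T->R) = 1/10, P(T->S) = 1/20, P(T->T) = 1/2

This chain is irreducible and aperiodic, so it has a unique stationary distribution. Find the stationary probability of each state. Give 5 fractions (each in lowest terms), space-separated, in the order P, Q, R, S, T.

The stationary distribution satisfies pi = pi * P, i.e.:
  pi_P = 1/20*pi_P + 7/20*pi_Q + 3/20*pi_R + 3/20*pi_S + 3/10*pi_T
  pi_Q = 1/20*pi_P + 1/10*pi_Q + 1/5*pi_R + 9/20*pi_S + 1/20*pi_T
  pi_R = 1/10*pi_P + 1/20*pi_Q + 1/5*pi_R + 1/5*pi_S + 1/10*pi_T
  pi_S = 9/20*pi_P + 3/20*pi_Q + 1/4*pi_R + 1/20*pi_S + 1/20*pi_T
  pi_T = 7/20*pi_P + 7/20*pi_Q + 1/5*pi_R + 3/20*pi_S + 1/2*pi_T
with normalization: pi_P + pi_Q + pi_R + pi_S + pi_T = 1.

Using the first 4 balance equations plus normalization, the linear system A*pi = b is:
  [-19/20, 7/20, 3/20, 3/20, 3/10] . pi = 0
  [1/20, -9/10, 1/5, 9/20, 1/20] . pi = 0
  [1/10, 1/20, -4/5, 1/5, 1/10] . pi = 0
  [9/20, 3/20, 1/4, -19/20, 1/20] . pi = 0
  [1, 1, 1, 1, 1] . pi = 1

Solving yields:
  pi_P = 35717/169800
  pi_Q = 2459/16980
  pi_R = 3461/28300
  pi_S = 29389/169800
  pi_T = 29669/84900

Verification (pi * P):
  35717/169800*1/20 + 2459/16980*7/20 + 3461/28300*3/20 + 29389/169800*3/20 + 29669/84900*3/10 = 35717/169800 = pi_P  (ok)
  35717/169800*1/20 + 2459/16980*1/10 + 3461/28300*1/5 + 29389/169800*9/20 + 29669/84900*1/20 = 2459/16980 = pi_Q  (ok)
  35717/169800*1/10 + 2459/16980*1/20 + 3461/28300*1/5 + 29389/169800*1/5 + 29669/84900*1/10 = 3461/28300 = pi_R  (ok)
  35717/169800*9/20 + 2459/16980*3/20 + 3461/28300*1/4 + 29389/169800*1/20 + 29669/84900*1/20 = 29389/169800 = pi_S  (ok)
  35717/169800*7/20 + 2459/16980*7/20 + 3461/28300*1/5 + 29389/169800*3/20 + 29669/84900*1/2 = 29669/84900 = pi_T  (ok)

Answer: 35717/169800 2459/16980 3461/28300 29389/169800 29669/84900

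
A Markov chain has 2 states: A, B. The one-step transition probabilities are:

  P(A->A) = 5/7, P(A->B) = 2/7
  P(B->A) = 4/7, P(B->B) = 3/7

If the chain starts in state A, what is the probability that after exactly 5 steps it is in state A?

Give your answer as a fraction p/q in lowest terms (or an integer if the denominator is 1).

Answer: 11205/16807

Derivation:
Computing P^5 by repeated multiplication:
P^1 =
  A: [5/7, 2/7]
  B: [4/7, 3/7]
P^2 =
  A: [33/49, 16/49]
  B: [32/49, 17/49]
P^3 =
  A: [229/343, 114/343]
  B: [228/343, 115/343]
P^4 =
  A: [1601/2401, 800/2401]
  B: [1600/2401, 801/2401]
P^5 =
  A: [11205/16807, 5602/16807]
  B: [11204/16807, 5603/16807]

(P^5)[A -> A] = 11205/16807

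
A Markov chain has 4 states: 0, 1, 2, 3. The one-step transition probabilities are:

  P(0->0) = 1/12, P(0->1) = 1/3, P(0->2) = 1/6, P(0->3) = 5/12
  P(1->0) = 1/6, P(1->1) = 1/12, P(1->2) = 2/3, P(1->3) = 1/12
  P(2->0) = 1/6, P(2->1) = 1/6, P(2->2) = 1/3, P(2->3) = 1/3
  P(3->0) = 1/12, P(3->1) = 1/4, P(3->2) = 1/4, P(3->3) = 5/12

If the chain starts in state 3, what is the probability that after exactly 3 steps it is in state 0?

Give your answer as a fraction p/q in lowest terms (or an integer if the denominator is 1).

Answer: 25/192

Derivation:
Computing P^3 by repeated multiplication:
P^1 =
  0: [1/12, 1/3, 1/6, 5/12]
  1: [1/6, 1/12, 2/3, 1/12]
  2: [1/6, 1/6, 1/3, 1/3]
  3: [1/12, 1/4, 1/4, 5/12]
P^2 =
  0: [1/8, 3/16, 19/48, 7/24]
  1: [7/48, 7/36, 47/144, 1/3]
  2: [1/8, 5/24, 1/3, 1/3]
  3: [1/8, 7/36, 53/144, 5/16]
P^3 =
  0: [19/144, 113/576, 101/288, 185/576]
  1: [73/576, 175/864, 299/864, 187/576]
  2: [37/288, 19/96, 17/48, 23/72]
  3: [25/192, 341/1728, 607/1728, 185/576]

(P^3)[3 -> 0] = 25/192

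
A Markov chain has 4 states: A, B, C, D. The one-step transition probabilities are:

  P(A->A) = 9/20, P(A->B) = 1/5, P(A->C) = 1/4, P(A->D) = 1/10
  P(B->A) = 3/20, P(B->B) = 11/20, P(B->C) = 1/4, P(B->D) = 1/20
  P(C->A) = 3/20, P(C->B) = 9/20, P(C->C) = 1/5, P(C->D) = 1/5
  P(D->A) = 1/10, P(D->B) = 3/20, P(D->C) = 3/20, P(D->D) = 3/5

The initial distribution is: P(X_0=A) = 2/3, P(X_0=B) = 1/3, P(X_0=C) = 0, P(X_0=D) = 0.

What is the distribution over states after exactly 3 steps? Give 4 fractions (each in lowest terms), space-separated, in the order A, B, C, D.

Propagating the distribution step by step (d_{t+1} = d_t * P):
d_0 = (A=2/3, B=1/3, C=0, D=0)
  d_1[A] = 2/3*9/20 + 1/3*3/20 + 0*3/20 + 0*1/10 = 7/20
  d_1[B] = 2/3*1/5 + 1/3*11/20 + 0*9/20 + 0*3/20 = 19/60
  d_1[C] = 2/3*1/4 + 1/3*1/4 + 0*1/5 + 0*3/20 = 1/4
  d_1[D] = 2/3*1/10 + 1/3*1/20 + 0*1/5 + 0*3/5 = 1/12
d_1 = (A=7/20, B=19/60, C=1/4, D=1/12)
  d_2[A] = 7/20*9/20 + 19/60*3/20 + 1/4*3/20 + 1/12*1/10 = 301/1200
  d_2[B] = 7/20*1/5 + 19/60*11/20 + 1/4*9/20 + 1/12*3/20 = 443/1200
  d_2[C] = 7/20*1/4 + 19/60*1/4 + 1/4*1/5 + 1/12*3/20 = 11/48
  d_2[D] = 7/20*1/10 + 19/60*1/20 + 1/4*1/5 + 1/12*3/5 = 181/1200
d_2 = (A=301/1200, B=443/1200, C=11/48, D=181/1200)
  d_3[A] = 301/1200*9/20 + 443/1200*3/20 + 11/48*3/20 + 181/1200*1/10 = 209/960
  d_3[B] = 301/1200*1/5 + 443/1200*11/20 + 11/48*9/20 + 181/1200*3/20 = 1819/4800
  d_3[C] = 301/1200*1/4 + 443/1200*1/4 + 11/48*1/5 + 181/1200*3/20 = 5363/24000
  d_3[D] = 301/1200*1/10 + 443/1200*1/20 + 11/48*1/5 + 181/1200*3/5 = 1439/8000
d_3 = (A=209/960, B=1819/4800, C=5363/24000, D=1439/8000)

Answer: 209/960 1819/4800 5363/24000 1439/8000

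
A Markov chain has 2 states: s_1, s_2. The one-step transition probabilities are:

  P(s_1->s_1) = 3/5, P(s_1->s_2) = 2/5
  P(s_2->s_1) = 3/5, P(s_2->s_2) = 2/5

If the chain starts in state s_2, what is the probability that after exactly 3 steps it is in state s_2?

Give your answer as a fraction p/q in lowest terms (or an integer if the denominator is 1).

Answer: 2/5

Derivation:
Computing P^3 by repeated multiplication:
P^1 =
  s_1: [3/5, 2/5]
  s_2: [3/5, 2/5]
P^2 =
  s_1: [3/5, 2/5]
  s_2: [3/5, 2/5]
P^3 =
  s_1: [3/5, 2/5]
  s_2: [3/5, 2/5]

(P^3)[s_2 -> s_2] = 2/5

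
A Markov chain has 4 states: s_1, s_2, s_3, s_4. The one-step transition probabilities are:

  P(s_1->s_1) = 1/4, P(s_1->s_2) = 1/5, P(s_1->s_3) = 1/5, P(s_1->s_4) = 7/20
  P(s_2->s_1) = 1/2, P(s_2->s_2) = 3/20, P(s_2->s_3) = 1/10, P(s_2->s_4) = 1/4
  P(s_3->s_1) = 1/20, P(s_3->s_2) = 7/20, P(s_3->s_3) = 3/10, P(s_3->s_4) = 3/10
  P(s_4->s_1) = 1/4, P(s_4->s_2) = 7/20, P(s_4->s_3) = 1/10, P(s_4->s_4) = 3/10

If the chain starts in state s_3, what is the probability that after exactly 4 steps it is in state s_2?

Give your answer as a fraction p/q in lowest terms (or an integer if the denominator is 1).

Answer: 41033/160000

Derivation:
Computing P^4 by repeated multiplication:
P^1 =
  s_1: [1/4, 1/5, 1/5, 7/20]
  s_2: [1/2, 3/20, 1/10, 1/4]
  s_3: [1/20, 7/20, 3/10, 3/10]
  s_4: [1/4, 7/20, 1/10, 3/10]
P^2 =
  s_1: [13/50, 109/400, 33/200, 121/400]
  s_2: [107/400, 49/200, 17/100, 127/400]
  s_3: [111/400, 109/400, 33/200, 57/200]
  s_4: [127/400, 97/400, 29/200, 59/200]
P^3 =
  s_1: [2281/8000, 513/2000, 159/1000, 479/1600]
  s_2: [1109/4000, 2087/8000, 643/4000, 2409/8000]
  s_3: [2281/8000, 2031/8000, 643/4000, 1201/4000]
  s_4: [2253/8000, 2031/8000, 643/4000, 243/800]
P^4 =
  s_1: [11293/40000, 40949/160000, 513/3200, 48229/160000]
  s_2: [45291/160000, 20499/80000, 1279/8000, 48131/160000]
  s_3: [45011/160000, 41033/160000, 12853/80000, 193/640]
  s_4: [45011/160000, 41117/160000, 513/3200, 24111/80000]

(P^4)[s_3 -> s_2] = 41033/160000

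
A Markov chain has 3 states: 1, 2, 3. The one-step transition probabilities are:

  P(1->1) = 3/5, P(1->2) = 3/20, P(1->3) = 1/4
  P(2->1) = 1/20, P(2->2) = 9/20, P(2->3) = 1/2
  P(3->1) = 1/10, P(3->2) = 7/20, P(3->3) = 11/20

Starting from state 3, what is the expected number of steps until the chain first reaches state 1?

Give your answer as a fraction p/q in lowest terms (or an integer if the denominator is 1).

Answer: 360/29

Derivation:
Let h_i = expected steps to first reach 1 from state i.
Boundary: h_1 = 0.
First-step equations for the other states:
  h_2 = 1 + 1/20*h_1 + 9/20*h_2 + 1/2*h_3
  h_3 = 1 + 1/10*h_1 + 7/20*h_2 + 11/20*h_3

Substituting h_1 = 0 and rearranging gives the linear system (I - Q) h = 1:
  [11/20, -1/2] . (h_2, h_3) = 1
  [-7/20, 9/20] . (h_2, h_3) = 1

Solving yields:
  h_2 = 380/29
  h_3 = 360/29

Starting state is 3, so the expected hitting time is h_3 = 360/29.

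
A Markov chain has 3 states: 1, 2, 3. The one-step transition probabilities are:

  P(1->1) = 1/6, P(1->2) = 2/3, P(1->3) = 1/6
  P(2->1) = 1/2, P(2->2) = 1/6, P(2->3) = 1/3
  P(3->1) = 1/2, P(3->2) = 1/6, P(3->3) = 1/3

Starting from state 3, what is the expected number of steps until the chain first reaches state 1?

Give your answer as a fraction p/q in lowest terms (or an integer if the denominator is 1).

Answer: 2

Derivation:
Let h_i = expected steps to first reach 1 from state i.
Boundary: h_1 = 0.
First-step equations for the other states:
  h_2 = 1 + 1/2*h_1 + 1/6*h_2 + 1/3*h_3
  h_3 = 1 + 1/2*h_1 + 1/6*h_2 + 1/3*h_3

Substituting h_1 = 0 and rearranging gives the linear system (I - Q) h = 1:
  [5/6, -1/3] . (h_2, h_3) = 1
  [-1/6, 2/3] . (h_2, h_3) = 1

Solving yields:
  h_2 = 2
  h_3 = 2

Starting state is 3, so the expected hitting time is h_3 = 2.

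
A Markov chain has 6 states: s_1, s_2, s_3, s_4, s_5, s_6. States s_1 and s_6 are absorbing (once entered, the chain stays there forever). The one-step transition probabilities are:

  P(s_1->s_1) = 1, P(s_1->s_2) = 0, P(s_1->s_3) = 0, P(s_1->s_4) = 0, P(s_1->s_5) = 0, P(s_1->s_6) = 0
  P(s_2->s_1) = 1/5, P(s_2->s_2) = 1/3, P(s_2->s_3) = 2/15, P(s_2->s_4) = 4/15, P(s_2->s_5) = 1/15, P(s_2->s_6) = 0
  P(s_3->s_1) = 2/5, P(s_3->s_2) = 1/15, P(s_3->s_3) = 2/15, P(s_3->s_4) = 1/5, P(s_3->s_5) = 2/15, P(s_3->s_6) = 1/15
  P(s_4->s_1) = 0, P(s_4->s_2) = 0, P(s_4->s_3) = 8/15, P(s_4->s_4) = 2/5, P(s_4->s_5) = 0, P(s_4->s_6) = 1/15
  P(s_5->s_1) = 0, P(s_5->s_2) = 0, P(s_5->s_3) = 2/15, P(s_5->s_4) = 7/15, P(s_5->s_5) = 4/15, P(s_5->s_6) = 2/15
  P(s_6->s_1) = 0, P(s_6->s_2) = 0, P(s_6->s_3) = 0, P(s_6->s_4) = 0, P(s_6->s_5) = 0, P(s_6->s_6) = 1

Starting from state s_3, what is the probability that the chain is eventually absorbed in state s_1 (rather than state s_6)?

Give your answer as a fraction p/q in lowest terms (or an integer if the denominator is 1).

Answer: 6237/8126

Derivation:
Let a_i = P(absorbed in s_1 | start in state i).
Boundary conditions: a_s_1 = 1, a_s_6 = 0.
For each transient state i, a_i = sum_j P(i->j) * a_j:
  a_s_2 = 1/5*a_s_1 + 1/3*a_s_2 + 2/15*a_s_3 + 4/15*a_s_4 + 1/15*a_s_5 + 0*a_s_6
  a_s_3 = 2/5*a_s_1 + 1/15*a_s_2 + 2/15*a_s_3 + 1/5*a_s_4 + 2/15*a_s_5 + 1/15*a_s_6
  a_s_4 = 0*a_s_1 + 0*a_s_2 + 8/15*a_s_3 + 2/5*a_s_4 + 0*a_s_5 + 1/15*a_s_6
  a_s_5 = 0*a_s_1 + 0*a_s_2 + 2/15*a_s_3 + 7/15*a_s_4 + 4/15*a_s_5 + 2/15*a_s_6

Substituting a_s_1 = 1 and a_s_6 = 0, rearrange to (I - Q) a = r where r[i] = P(i -> s_1):
  [2/3, -2/15, -4/15, -1/15] . (a_s_2, a_s_3, a_s_4, a_s_5) = 1/5
  [-1/15, 13/15, -1/5, -2/15] . (a_s_2, a_s_3, a_s_4, a_s_5) = 2/5
  [0, -8/15, 3/5, 0] . (a_s_2, a_s_3, a_s_4, a_s_5) = 0
  [0, -2/15, -7/15, 11/15] . (a_s_2, a_s_3, a_s_4, a_s_5) = 0

Solving yields:
  a_s_2 = 6369/8126
  a_s_3 = 6237/8126
  a_s_4 = 2772/4063
  a_s_5 = 2331/4063

Starting state is s_3, so the absorption probability is a_s_3 = 6237/8126.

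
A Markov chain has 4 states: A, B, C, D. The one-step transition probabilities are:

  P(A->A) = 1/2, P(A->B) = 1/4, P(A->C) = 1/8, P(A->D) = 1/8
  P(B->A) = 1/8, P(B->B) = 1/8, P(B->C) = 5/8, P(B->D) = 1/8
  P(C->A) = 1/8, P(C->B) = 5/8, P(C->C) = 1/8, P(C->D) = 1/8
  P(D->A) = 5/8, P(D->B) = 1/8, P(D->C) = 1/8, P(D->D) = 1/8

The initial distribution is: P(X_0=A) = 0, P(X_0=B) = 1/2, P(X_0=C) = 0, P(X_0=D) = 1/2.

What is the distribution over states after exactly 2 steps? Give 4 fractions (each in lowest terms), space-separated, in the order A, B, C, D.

Propagating the distribution step by step (d_{t+1} = d_t * P):
d_0 = (A=0, B=1/2, C=0, D=1/2)
  d_1[A] = 0*1/2 + 1/2*1/8 + 0*1/8 + 1/2*5/8 = 3/8
  d_1[B] = 0*1/4 + 1/2*1/8 + 0*5/8 + 1/2*1/8 = 1/8
  d_1[C] = 0*1/8 + 1/2*5/8 + 0*1/8 + 1/2*1/8 = 3/8
  d_1[D] = 0*1/8 + 1/2*1/8 + 0*1/8 + 1/2*1/8 = 1/8
d_1 = (A=3/8, B=1/8, C=3/8, D=1/8)
  d_2[A] = 3/8*1/2 + 1/8*1/8 + 3/8*1/8 + 1/8*5/8 = 21/64
  d_2[B] = 3/8*1/4 + 1/8*1/8 + 3/8*5/8 + 1/8*1/8 = 23/64
  d_2[C] = 3/8*1/8 + 1/8*5/8 + 3/8*1/8 + 1/8*1/8 = 3/16
  d_2[D] = 3/8*1/8 + 1/8*1/8 + 3/8*1/8 + 1/8*1/8 = 1/8
d_2 = (A=21/64, B=23/64, C=3/16, D=1/8)

Answer: 21/64 23/64 3/16 1/8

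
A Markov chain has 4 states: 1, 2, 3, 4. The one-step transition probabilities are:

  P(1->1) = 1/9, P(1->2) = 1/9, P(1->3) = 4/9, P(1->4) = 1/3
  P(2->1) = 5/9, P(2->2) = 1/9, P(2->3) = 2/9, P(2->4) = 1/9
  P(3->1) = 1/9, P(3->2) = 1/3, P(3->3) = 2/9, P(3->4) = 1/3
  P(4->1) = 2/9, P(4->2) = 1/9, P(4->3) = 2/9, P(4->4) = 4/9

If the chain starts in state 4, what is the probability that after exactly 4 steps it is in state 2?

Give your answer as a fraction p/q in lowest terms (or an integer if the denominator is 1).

Answer: 1121/6561

Derivation:
Computing P^4 by repeated multiplication:
P^1 =
  1: [1/9, 1/9, 4/9, 1/3]
  2: [5/9, 1/9, 2/9, 1/9]
  3: [1/9, 1/3, 2/9, 1/3]
  4: [2/9, 1/9, 2/9, 4/9]
P^2 =
  1: [16/81, 17/81, 20/81, 28/81]
  2: [14/81, 13/81, 28/81, 26/81]
  3: [8/27, 13/81, 20/81, 8/27]
  4: [17/81, 13/81, 22/81, 29/81]
P^3 =
  1: [59/243, 121/729, 194/729, 79/243]
  2: [53/243, 137/729, 190/729, 1/3]
  3: [157/729, 121/729, 70/243, 241/729]
  4: [2/9, 125/729, 196/729, 82/243]
P^4 =
  1: [1450/6561, 1117/6561, 604/2187, 2182/6561]
  2: [1520/6561, 1109/6561, 592/2187, 2156/6561]
  3: [1454/6561, 383/2187, 1772/6561, 2186/6561]
  4: [1475/6561, 1121/6561, 22/81, 2183/6561]

(P^4)[4 -> 2] = 1121/6561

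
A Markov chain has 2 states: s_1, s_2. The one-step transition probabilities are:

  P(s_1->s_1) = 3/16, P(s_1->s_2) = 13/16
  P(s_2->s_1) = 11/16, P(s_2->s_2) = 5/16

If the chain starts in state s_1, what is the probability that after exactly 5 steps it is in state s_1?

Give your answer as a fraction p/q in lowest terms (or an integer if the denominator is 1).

Computing P^5 by repeated multiplication:
P^1 =
  s_1: [3/16, 13/16]
  s_2: [11/16, 5/16]
P^2 =
  s_1: [19/32, 13/32]
  s_2: [11/32, 21/32]
P^3 =
  s_1: [25/64, 39/64]
  s_2: [33/64, 31/64]
P^4 =
  s_1: [63/128, 65/128]
  s_2: [55/128, 73/128]
P^5 =
  s_1: [113/256, 143/256]
  s_2: [121/256, 135/256]

(P^5)[s_1 -> s_1] = 113/256

Answer: 113/256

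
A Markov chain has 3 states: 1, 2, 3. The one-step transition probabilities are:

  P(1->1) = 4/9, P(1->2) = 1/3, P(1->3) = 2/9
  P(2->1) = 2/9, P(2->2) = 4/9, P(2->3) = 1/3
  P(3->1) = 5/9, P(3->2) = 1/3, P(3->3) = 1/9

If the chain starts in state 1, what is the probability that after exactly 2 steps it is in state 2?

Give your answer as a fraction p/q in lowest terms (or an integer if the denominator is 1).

Computing P^2 by repeated multiplication:
P^1 =
  1: [4/9, 1/3, 2/9]
  2: [2/9, 4/9, 1/3]
  3: [5/9, 1/3, 1/9]
P^2 =
  1: [32/81, 10/27, 19/81]
  2: [31/81, 31/81, 19/81]
  3: [31/81, 10/27, 20/81]

(P^2)[1 -> 2] = 10/27

Answer: 10/27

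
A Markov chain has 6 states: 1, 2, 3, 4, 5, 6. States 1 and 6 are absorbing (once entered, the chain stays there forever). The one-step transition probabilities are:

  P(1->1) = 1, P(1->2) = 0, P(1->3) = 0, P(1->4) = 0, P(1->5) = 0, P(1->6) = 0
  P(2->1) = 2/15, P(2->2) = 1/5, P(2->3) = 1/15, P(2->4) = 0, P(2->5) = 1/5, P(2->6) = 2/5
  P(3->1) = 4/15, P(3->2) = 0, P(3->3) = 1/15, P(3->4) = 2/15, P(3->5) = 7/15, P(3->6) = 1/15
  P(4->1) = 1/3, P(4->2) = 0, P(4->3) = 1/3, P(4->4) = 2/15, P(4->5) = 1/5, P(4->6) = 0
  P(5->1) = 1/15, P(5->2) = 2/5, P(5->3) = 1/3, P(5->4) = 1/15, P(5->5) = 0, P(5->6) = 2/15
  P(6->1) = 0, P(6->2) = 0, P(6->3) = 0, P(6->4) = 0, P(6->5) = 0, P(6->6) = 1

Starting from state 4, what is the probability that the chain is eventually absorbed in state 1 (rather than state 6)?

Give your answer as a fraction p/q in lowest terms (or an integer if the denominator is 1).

Let a_i = P(absorbed in 1 | start in state i).
Boundary conditions: a_1 = 1, a_6 = 0.
For each transient state i, a_i = sum_j P(i->j) * a_j:
  a_2 = 2/15*a_1 + 1/5*a_2 + 1/15*a_3 + 0*a_4 + 1/5*a_5 + 2/5*a_6
  a_3 = 4/15*a_1 + 0*a_2 + 1/15*a_3 + 2/15*a_4 + 7/15*a_5 + 1/15*a_6
  a_4 = 1/3*a_1 + 0*a_2 + 1/3*a_3 + 2/15*a_4 + 1/5*a_5 + 0*a_6
  a_5 = 1/15*a_1 + 2/5*a_2 + 1/3*a_3 + 1/15*a_4 + 0*a_5 + 2/15*a_6

Substituting a_1 = 1 and a_6 = 0, rearrange to (I - Q) a = r where r[i] = P(i -> 1):
  [4/5, -1/15, 0, -1/5] . (a_2, a_3, a_4, a_5) = 2/15
  [0, 14/15, -2/15, -7/15] . (a_2, a_3, a_4, a_5) = 4/15
  [0, -1/3, 13/15, -1/5] . (a_2, a_3, a_4, a_5) = 1/3
  [-2/5, -1/3, -1/15, 1] . (a_2, a_3, a_4, a_5) = 1/15

Solving yields:
  a_2 = 3401/10269
  a_3 = 2108/3423
  a_4 = 355/489
  a_5 = 1550/3423

Starting state is 4, so the absorption probability is a_4 = 355/489.

Answer: 355/489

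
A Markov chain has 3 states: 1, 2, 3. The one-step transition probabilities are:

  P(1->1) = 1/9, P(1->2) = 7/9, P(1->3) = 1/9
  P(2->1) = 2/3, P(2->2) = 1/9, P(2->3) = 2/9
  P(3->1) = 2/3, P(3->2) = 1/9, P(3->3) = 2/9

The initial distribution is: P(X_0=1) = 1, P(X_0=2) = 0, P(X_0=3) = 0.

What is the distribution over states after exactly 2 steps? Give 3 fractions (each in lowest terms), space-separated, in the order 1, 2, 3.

Answer: 49/81 5/27 17/81

Derivation:
Propagating the distribution step by step (d_{t+1} = d_t * P):
d_0 = (1=1, 2=0, 3=0)
  d_1[1] = 1*1/9 + 0*2/3 + 0*2/3 = 1/9
  d_1[2] = 1*7/9 + 0*1/9 + 0*1/9 = 7/9
  d_1[3] = 1*1/9 + 0*2/9 + 0*2/9 = 1/9
d_1 = (1=1/9, 2=7/9, 3=1/9)
  d_2[1] = 1/9*1/9 + 7/9*2/3 + 1/9*2/3 = 49/81
  d_2[2] = 1/9*7/9 + 7/9*1/9 + 1/9*1/9 = 5/27
  d_2[3] = 1/9*1/9 + 7/9*2/9 + 1/9*2/9 = 17/81
d_2 = (1=49/81, 2=5/27, 3=17/81)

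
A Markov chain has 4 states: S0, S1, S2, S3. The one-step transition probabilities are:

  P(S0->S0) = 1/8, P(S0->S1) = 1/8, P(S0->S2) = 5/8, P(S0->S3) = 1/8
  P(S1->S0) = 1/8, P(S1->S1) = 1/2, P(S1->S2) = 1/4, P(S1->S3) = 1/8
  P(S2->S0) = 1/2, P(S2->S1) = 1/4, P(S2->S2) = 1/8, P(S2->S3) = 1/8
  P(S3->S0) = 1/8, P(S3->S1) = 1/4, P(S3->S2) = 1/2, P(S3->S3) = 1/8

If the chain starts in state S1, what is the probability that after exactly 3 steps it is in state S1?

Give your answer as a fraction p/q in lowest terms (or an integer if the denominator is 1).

Answer: 5/16

Derivation:
Computing P^3 by repeated multiplication:
P^1 =
  S0: [1/8, 1/8, 5/8, 1/8]
  S1: [1/8, 1/2, 1/4, 1/8]
  S2: [1/2, 1/4, 1/8, 1/8]
  S3: [1/8, 1/4, 1/2, 1/8]
P^2 =
  S0: [23/64, 17/64, 1/4, 1/8]
  S1: [7/32, 23/64, 19/64, 1/8]
  S2: [11/64, 1/4, 29/64, 1/8]
  S3: [5/16, 19/64, 17/64, 1/8]
P^3 =
  S0: [7/32, 139/512, 197/512, 1/8]
  S1: [121/512, 5/16, 167/512, 1/8]
  S2: [151/512, 149/512, 37/128, 1/8]
  S3: [115/512, 73/256, 187/512, 1/8]

(P^3)[S1 -> S1] = 5/16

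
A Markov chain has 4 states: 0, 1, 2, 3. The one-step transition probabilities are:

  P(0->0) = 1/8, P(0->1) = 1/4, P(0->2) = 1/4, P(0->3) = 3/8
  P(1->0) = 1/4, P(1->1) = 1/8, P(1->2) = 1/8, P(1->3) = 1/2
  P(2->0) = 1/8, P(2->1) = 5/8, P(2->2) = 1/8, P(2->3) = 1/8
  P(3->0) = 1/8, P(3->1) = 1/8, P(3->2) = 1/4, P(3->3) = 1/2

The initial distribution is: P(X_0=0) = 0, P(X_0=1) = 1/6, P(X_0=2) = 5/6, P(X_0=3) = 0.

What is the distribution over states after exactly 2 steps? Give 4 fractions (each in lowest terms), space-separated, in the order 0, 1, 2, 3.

Propagating the distribution step by step (d_{t+1} = d_t * P):
d_0 = (0=0, 1=1/6, 2=5/6, 3=0)
  d_1[0] = 0*1/8 + 1/6*1/4 + 5/6*1/8 + 0*1/8 = 7/48
  d_1[1] = 0*1/4 + 1/6*1/8 + 5/6*5/8 + 0*1/8 = 13/24
  d_1[2] = 0*1/4 + 1/6*1/8 + 5/6*1/8 + 0*1/4 = 1/8
  d_1[3] = 0*3/8 + 1/6*1/2 + 5/6*1/8 + 0*1/2 = 3/16
d_1 = (0=7/48, 1=13/24, 2=1/8, 3=3/16)
  d_2[0] = 7/48*1/8 + 13/24*1/4 + 1/8*1/8 + 3/16*1/8 = 37/192
  d_2[1] = 7/48*1/4 + 13/24*1/8 + 1/8*5/8 + 3/16*1/8 = 79/384
  d_2[2] = 7/48*1/4 + 13/24*1/8 + 1/8*1/8 + 3/16*1/4 = 1/6
  d_2[3] = 7/48*3/8 + 13/24*1/2 + 1/8*1/8 + 3/16*1/2 = 167/384
d_2 = (0=37/192, 1=79/384, 2=1/6, 3=167/384)

Answer: 37/192 79/384 1/6 167/384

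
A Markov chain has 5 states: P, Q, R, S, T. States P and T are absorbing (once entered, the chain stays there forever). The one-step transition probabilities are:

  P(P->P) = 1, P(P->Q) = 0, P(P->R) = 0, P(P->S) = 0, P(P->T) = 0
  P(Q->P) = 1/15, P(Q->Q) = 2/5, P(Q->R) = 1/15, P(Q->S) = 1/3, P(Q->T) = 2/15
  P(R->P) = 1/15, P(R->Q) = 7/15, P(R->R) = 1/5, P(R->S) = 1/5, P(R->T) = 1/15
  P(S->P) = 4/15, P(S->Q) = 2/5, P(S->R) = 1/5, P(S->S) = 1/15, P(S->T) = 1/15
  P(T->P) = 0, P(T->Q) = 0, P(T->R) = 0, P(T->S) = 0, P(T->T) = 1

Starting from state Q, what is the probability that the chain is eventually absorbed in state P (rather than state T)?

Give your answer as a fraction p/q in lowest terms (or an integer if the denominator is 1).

Let a_i = P(absorbed in P | start in state i).
Boundary conditions: a_P = 1, a_T = 0.
For each transient state i, a_i = sum_j P(i->j) * a_j:
  a_Q = 1/15*a_P + 2/5*a_Q + 1/15*a_R + 1/3*a_S + 2/15*a_T
  a_R = 1/15*a_P + 7/15*a_Q + 1/5*a_R + 1/5*a_S + 1/15*a_T
  a_S = 4/15*a_P + 2/5*a_Q + 1/5*a_R + 1/15*a_S + 1/15*a_T

Substituting a_P = 1 and a_T = 0, rearrange to (I - Q) a = r where r[i] = P(i -> P):
  [3/5, -1/15, -1/3] . (a_Q, a_R, a_S) = 1/15
  [-7/15, 4/5, -1/5] . (a_Q, a_R, a_S) = 1/15
  [-2/5, -1/5, 14/15] . (a_Q, a_R, a_S) = 4/15

Solving yields:
  a_Q = 44/85
  a_R = 46/85
  a_S = 53/85

Starting state is Q, so the absorption probability is a_Q = 44/85.

Answer: 44/85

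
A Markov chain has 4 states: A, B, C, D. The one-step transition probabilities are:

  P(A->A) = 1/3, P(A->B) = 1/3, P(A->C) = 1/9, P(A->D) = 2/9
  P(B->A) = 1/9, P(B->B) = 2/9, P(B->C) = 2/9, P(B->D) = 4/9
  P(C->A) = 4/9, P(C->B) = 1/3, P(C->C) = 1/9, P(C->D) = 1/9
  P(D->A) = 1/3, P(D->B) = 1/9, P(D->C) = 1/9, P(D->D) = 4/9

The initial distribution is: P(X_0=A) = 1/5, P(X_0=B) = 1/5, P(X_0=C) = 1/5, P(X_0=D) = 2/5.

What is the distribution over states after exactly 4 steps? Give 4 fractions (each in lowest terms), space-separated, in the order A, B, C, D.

Answer: 9731/32805 7657/32805 1499/10935 728/2187

Derivation:
Propagating the distribution step by step (d_{t+1} = d_t * P):
d_0 = (A=1/5, B=1/5, C=1/5, D=2/5)
  d_1[A] = 1/5*1/3 + 1/5*1/9 + 1/5*4/9 + 2/5*1/3 = 14/45
  d_1[B] = 1/5*1/3 + 1/5*2/9 + 1/5*1/3 + 2/5*1/9 = 2/9
  d_1[C] = 1/5*1/9 + 1/5*2/9 + 1/5*1/9 + 2/5*1/9 = 2/15
  d_1[D] = 1/5*2/9 + 1/5*4/9 + 1/5*1/9 + 2/5*4/9 = 1/3
d_1 = (A=14/45, B=2/9, C=2/15, D=1/3)
  d_2[A] = 14/45*1/3 + 2/9*1/9 + 2/15*4/9 + 1/3*1/3 = 121/405
  d_2[B] = 14/45*1/3 + 2/9*2/9 + 2/15*1/3 + 1/3*1/9 = 19/81
  d_2[C] = 14/45*1/9 + 2/9*2/9 + 2/15*1/9 + 1/3*1/9 = 11/81
  d_2[D] = 14/45*2/9 + 2/9*4/9 + 2/15*1/9 + 1/3*4/9 = 134/405
d_2 = (A=121/405, B=19/81, C=11/81, D=134/405)
  d_3[A] = 121/405*1/3 + 19/81*1/9 + 11/81*4/9 + 134/405*1/3 = 8/27
  d_3[B] = 121/405*1/3 + 19/81*2/9 + 11/81*1/3 + 134/405*1/9 = 284/1215
  d_3[C] = 121/405*1/9 + 19/81*2/9 + 11/81*1/9 + 134/405*1/9 = 100/729
  d_3[D] = 121/405*2/9 + 19/81*4/9 + 11/81*1/9 + 134/405*4/9 = 1213/3645
d_3 = (A=8/27, B=284/1215, C=100/729, D=1213/3645)
  d_4[A] = 8/27*1/3 + 284/1215*1/9 + 100/729*4/9 + 1213/3645*1/3 = 9731/32805
  d_4[B] = 8/27*1/3 + 284/1215*2/9 + 100/729*1/3 + 1213/3645*1/9 = 7657/32805
  d_4[C] = 8/27*1/9 + 284/1215*2/9 + 100/729*1/9 + 1213/3645*1/9 = 1499/10935
  d_4[D] = 8/27*2/9 + 284/1215*4/9 + 100/729*1/9 + 1213/3645*4/9 = 728/2187
d_4 = (A=9731/32805, B=7657/32805, C=1499/10935, D=728/2187)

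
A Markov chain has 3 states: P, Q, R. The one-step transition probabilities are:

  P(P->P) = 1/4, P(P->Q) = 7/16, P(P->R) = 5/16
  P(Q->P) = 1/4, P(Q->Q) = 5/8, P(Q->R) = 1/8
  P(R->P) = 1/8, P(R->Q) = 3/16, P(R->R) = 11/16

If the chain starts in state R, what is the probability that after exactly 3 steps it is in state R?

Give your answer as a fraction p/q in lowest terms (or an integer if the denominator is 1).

Computing P^3 by repeated multiplication:
P^1 =
  P: [1/4, 7/16, 5/16]
  Q: [1/4, 5/8, 1/8]
  R: [1/8, 3/16, 11/16]
P^2 =
  P: [27/128, 113/256, 89/256]
  Q: [15/64, 67/128, 31/128]
  R: [21/128, 77/256, 137/256]
P^3 =
  P: [423/2048, 1775/4096, 1475/4096]
  Q: [225/1024, 973/2048, 625/2048]
  R: [375/2048, 1475/4096, 1871/4096]

(P^3)[R -> R] = 1871/4096

Answer: 1871/4096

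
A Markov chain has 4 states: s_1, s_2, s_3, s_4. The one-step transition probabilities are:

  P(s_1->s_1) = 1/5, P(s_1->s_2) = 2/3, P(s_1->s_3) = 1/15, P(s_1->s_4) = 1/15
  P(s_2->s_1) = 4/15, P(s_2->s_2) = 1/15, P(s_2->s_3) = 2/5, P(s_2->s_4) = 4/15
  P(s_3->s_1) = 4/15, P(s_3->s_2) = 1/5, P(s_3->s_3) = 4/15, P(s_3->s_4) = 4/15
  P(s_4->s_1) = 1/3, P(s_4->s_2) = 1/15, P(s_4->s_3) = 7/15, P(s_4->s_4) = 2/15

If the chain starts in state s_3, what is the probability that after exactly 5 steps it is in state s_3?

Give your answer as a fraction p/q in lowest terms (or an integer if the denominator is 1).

Computing P^5 by repeated multiplication:
P^1 =
  s_1: [1/5, 2/3, 1/15, 1/15]
  s_2: [4/15, 1/15, 2/5, 4/15]
  s_3: [4/15, 1/5, 4/15, 4/15]
  s_4: [1/3, 1/15, 7/15, 2/15]
P^2 =
  s_1: [58/225, 44/225, 74/225, 49/225]
  s_2: [4/15, 7/25, 62/225, 8/45]
  s_3: [4/15, 59/225, 22/75, 8/45]
  s_4: [19/75, 74/225, 53/225, 41/225]
P^3 =
  s_1: [33/125, 179/675, 961/3375, 628/3375]
  s_2: [176/675, 889/3375, 322/1125, 128/675]
  s_3: [176/675, 299/1125, 958/3375, 128/675]
  s_4: [884/3375, 844/3375, 8/27, 647/3375]
P^4 =
  s_1: [13237/50625, 13316/50625, 14501/50625, 9571/50625]
  s_2: [884/3375, 4409/16875, 14558/50625, 1916/10125]
  s_3: [884/3375, 13211/50625, 4858/16875, 1916/10125]
  s_4: [4421/16875, 13331/50625, 14477/50625, 9554/50625]
P^5 =
  s_1: [66278/253125, 39752/151875, 218134/759375, 143647/759375]
  s_2: [39764/151875, 199081/759375, 72638/253125, 28712/151875]
  s_3: [39764/151875, 66371/253125, 217882/759375, 28712/151875]
  s_4: [198791/759375, 198946/759375, 43607/151875, 143603/759375]

(P^5)[s_3 -> s_3] = 217882/759375

Answer: 217882/759375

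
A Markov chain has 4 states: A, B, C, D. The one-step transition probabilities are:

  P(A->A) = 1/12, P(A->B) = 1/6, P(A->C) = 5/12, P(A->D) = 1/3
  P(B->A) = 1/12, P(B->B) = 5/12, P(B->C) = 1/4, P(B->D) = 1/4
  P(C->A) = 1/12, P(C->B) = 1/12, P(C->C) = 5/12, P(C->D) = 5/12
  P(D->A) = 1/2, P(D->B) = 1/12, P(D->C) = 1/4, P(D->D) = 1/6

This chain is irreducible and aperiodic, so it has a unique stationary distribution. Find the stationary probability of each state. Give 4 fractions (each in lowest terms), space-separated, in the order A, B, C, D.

Answer: 31/149 45/298 509/1490 223/745

Derivation:
The stationary distribution satisfies pi = pi * P, i.e.:
  pi_A = 1/12*pi_A + 1/12*pi_B + 1/12*pi_C + 1/2*pi_D
  pi_B = 1/6*pi_A + 5/12*pi_B + 1/12*pi_C + 1/12*pi_D
  pi_C = 5/12*pi_A + 1/4*pi_B + 5/12*pi_C + 1/4*pi_D
  pi_D = 1/3*pi_A + 1/4*pi_B + 5/12*pi_C + 1/6*pi_D
with normalization: pi_A + pi_B + pi_C + pi_D = 1.

Using the first 3 balance equations plus normalization, the linear system A*pi = b is:
  [-11/12, 1/12, 1/12, 1/2] . pi = 0
  [1/6, -7/12, 1/12, 1/12] . pi = 0
  [5/12, 1/4, -7/12, 1/4] . pi = 0
  [1, 1, 1, 1] . pi = 1

Solving yields:
  pi_A = 31/149
  pi_B = 45/298
  pi_C = 509/1490
  pi_D = 223/745

Verification (pi * P):
  31/149*1/12 + 45/298*1/12 + 509/1490*1/12 + 223/745*1/2 = 31/149 = pi_A  (ok)
  31/149*1/6 + 45/298*5/12 + 509/1490*1/12 + 223/745*1/12 = 45/298 = pi_B  (ok)
  31/149*5/12 + 45/298*1/4 + 509/1490*5/12 + 223/745*1/4 = 509/1490 = pi_C  (ok)
  31/149*1/3 + 45/298*1/4 + 509/1490*5/12 + 223/745*1/6 = 223/745 = pi_D  (ok)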